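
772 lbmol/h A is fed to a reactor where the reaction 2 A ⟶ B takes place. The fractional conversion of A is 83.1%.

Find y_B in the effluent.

A reacted = 0.831 × 772 = 641.5 lbmol/h; ν_A = −2, so ξ = 641.5/2 = 320.8 lbmol/h.
Outlet amounts (n = n₀ + ν ξ):
  A: 772 − 2(320.8) = 130.5
  B: 0 + 1(320.8) = 320.8
Total out = 451.2 lbmol/h; y_B = 320.8 / 451.2 = 0.7109.

0.711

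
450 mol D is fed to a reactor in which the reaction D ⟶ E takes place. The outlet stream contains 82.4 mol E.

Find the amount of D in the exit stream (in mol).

For E: n = n₀ + 1ξ → 82.4 = 0 + 1ξ, giving ξ = 82.4 mol.
Outlet amounts (n = n₀ + ν ξ):
  D: 450 − 1(82.4) = 367.6
  E: 0 + 1(82.4) = 82.4

368 mol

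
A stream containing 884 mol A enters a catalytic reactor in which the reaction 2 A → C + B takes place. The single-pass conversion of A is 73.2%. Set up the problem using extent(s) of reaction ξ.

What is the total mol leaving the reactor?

884 mol

A reacted = 0.732 × 884 = 647.1 mol; ν_A = −2, so ξ = 647.1/2 = 323.5 mol.
Outlet amounts (n = n₀ + ν ξ):
  A: 884 − 2(323.5) = 236.9
  C: 0 + 1(323.5) = 323.5
  B: 0 + 1(323.5) = 323.5
Total out = 236.9 + 323.5 + 323.5 = 884 mol.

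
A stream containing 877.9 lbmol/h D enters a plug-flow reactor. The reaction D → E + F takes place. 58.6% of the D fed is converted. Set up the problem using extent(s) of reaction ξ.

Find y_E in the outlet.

0.369

D reacted = 0.586 × 877.9 = 514.4 lbmol/h; ν_D = −1, so ξ = 514.4/1 = 514.4 lbmol/h.
Outlet amounts (n = n₀ + ν ξ):
  D: 877.9 − 1(514.4) = 363.5
  E: 0 + 1(514.4) = 514.4
  F: 0 + 1(514.4) = 514.4
Total out = 1392 lbmol/h; y_E = 514.4 / 1392 = 0.3695.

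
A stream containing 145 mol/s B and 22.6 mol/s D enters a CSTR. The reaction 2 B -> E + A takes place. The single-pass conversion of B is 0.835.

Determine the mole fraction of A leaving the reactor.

0.361

B reacted = 0.835 × 145 = 121.1 mol/s; ν_B = −2, so ξ = 121.1/2 = 60.54 mol/s.
Outlet amounts (n = n₀ + ν ξ):
  B: 145 − 2(60.54) = 23.93
  E: 0 + 1(60.54) = 60.54
  A: 0 + 1(60.54) = 60.54
  D: 22.6 (inert)
Total out = 167.6 mol/s; y_A = 60.54 / 167.6 = 0.3612.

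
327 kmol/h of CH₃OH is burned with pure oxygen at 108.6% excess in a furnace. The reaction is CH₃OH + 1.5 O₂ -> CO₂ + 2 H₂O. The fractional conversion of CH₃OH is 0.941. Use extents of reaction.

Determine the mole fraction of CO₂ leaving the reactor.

Stoichiometric O₂ = 1.5 × 327 = 490.5 kmol/h; O₂ fed = 490.5 × 2.086 = 1023 kmol/h.
Fuel reacted = 0.941 × 327 → ξ = 307.7 kmol/h.
Outlet (n = n₀ + ν ξ):
  CH₃OH: 327 − 1(307.7) = 19.29
  O₂: 1023 − 1.5(307.7) = 561.6
  CO₂: 0 + 1(307.7) = 307.7
  H₂O: 0 + 2(307.7) = 615.4
Total out = 1504 kmol/h; y_CO₂ = 307.7 / 1504 = 0.2046.

0.205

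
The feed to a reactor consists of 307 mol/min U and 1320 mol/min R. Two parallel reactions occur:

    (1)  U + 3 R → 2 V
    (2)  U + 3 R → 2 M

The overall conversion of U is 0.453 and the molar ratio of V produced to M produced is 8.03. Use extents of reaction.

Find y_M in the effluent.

0.0228

Conversion of U: U consumed = 0.453 × 307 = 139.1 mol/min = 1ξ₁ + 1ξ₂.
Selectivity: 2ξ₁ / (2ξ₂) = 8.03 → ξ₁ = 8.03 ξ₂.
Substitute: (1·8.03 + 1) ξ₂ = 139.1 → ξ₂ = 15.4 mol/min, ξ₁ = 123.7 mol/min.
Outlet amounts (n = n₀ + Σ ν·ξ):
  U: 307 − 1(123.7) − 1(15.4) = 167.9
  R: 1320 − 3(123.7) − 3(15.4) = 902.8
  V: 0 + 2(123.7) = 247.3
  M: 0 + 2(15.4) = 30.8
Total out = 1349 mol/min; y_M = 30.8 / 1349 = 0.02284.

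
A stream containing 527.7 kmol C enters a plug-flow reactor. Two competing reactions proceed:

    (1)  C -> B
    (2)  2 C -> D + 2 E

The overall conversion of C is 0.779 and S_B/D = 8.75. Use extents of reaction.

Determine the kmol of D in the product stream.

38.2 kmol

Conversion of C: C consumed = 0.779 × 527.7 = 411.1 kmol = 1ξ₁ + 2ξ₂.
Selectivity: 1ξ₁ / (1ξ₂) = 8.75 → ξ₁ = 8.75 ξ₂.
Substitute: (1·8.75 + 2) ξ₂ = 411.1 → ξ₂ = 38.24 kmol, ξ₁ = 334.6 kmol.
Outlet amounts (n = n₀ + Σ ν·ξ):
  C: 527.7 − 1(334.6) − 2(38.24) = 116.6
  B: 0 + 1(334.6) = 334.6
  D: 0 + 1(38.24) = 38.24
  E: 0 + 2(38.24) = 76.48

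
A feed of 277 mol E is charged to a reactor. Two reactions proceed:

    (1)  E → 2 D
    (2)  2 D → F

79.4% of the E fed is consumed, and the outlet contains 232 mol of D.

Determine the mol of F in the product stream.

104 mol

Conversion of E: E consumed = 1ξ₁ = 0.794 × 277 → ξ₁ = 219.9 mol.
D balance: n_D = 0 + 2ξ₁ − 2ξ₂ = 232 → ξ₂ = (2·219.9 − 232)/2 = 103.9 mol.
Outlet amounts (n = n₀ + Σ ν·ξ):
  E: 277 − 1(219.9) = 57.06
  D: 0 + 2(219.9) − 2(103.9) = 232
  F: 0 + 1(103.9) = 103.9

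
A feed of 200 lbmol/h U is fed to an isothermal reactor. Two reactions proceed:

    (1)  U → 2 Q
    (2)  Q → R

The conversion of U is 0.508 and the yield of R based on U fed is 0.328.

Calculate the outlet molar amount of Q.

Conversion of U: U consumed = 1ξ₁ = 0.508 × 200 → ξ₁ = 101.6 lbmol/h.
Yield of R: 1ξ₂ / 200 = 0.328 → ξ₂ = 65.6 lbmol/h.
Outlet amounts (n = n₀ + Σ ν·ξ):
  U: 200 − 1(101.6) = 98.4
  Q: 0 + 2(101.6) − 1(65.6) = 137.6
  R: 0 + 1(65.6) = 65.6

138 lbmol/h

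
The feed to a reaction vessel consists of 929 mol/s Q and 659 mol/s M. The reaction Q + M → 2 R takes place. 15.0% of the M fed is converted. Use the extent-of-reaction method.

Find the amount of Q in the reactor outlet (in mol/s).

M reacted = 0.15 × 659 = 98.85 mol/s; ν_M = −1, so ξ = 98.85/1 = 98.85 mol/s.
Outlet amounts (n = n₀ + ν ξ):
  Q: 929 − 1(98.85) = 830.1
  M: 659 − 1(98.85) = 560.1
  R: 0 + 2(98.85) = 197.7

830 mol/s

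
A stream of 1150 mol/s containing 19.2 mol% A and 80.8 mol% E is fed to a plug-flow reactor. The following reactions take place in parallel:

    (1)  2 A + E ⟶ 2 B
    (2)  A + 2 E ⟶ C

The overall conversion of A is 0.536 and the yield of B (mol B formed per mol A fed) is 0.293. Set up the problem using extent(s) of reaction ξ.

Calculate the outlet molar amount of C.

Yield of B: 2ξ₁ / 220.8 = 0.293 → ξ₁ = 32.35 mol/s.
Conversion of A: 2ξ₁ + 1ξ₂ = 0.536 × 220.8 = 118.3 → ξ₂ = 53.65 mol/s.
Outlet amounts (n = n₀ + Σ ν·ξ):
  A: 220.8 − 2(32.35) − 1(53.65) = 102.5
  E: 929.2 − 1(32.35) − 2(53.65) = 789.5
  B: 0 + 2(32.35) = 64.69
  C: 0 + 1(53.65) = 53.65

53.7 mol/s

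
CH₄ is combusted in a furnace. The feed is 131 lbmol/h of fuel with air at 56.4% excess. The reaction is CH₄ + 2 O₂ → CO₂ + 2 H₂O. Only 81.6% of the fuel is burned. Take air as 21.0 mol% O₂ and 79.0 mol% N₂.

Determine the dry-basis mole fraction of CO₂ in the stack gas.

0.0572

Stoichiometric O₂ = 2 × 131 = 262 lbmol/h; O₂ fed = 262 × 1.564 = 409.8 lbmol/h.
N₂ fed = 409.8 × 79/21 = 1542 lbmol/h.
Fuel reacted = 0.816 × 131 → ξ = 106.9 lbmol/h.
Outlet (n = n₀ + ν ξ):
  CH₄: 131 − 1(106.9) = 24.1
  O₂: 409.8 − 2(106.9) = 196
  N₂: 1542 (inert)
  CO₂: 0 + 1(106.9) = 106.9
  H₂O: 0 + 2(106.9) = 213.8
Dry total = 1868 lbmol/h; y_CO₂ (dry) = 106.9 / 1868 = 0.05721.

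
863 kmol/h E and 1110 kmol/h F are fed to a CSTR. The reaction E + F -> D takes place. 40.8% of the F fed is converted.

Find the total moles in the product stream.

1520 kmol/h

F reacted = 0.408 × 1110 = 452.9 kmol/h; ν_F = −1, so ξ = 452.9/1 = 452.9 kmol/h.
Outlet amounts (n = n₀ + ν ξ):
  E: 863 − 1(452.9) = 410.1
  F: 1110 − 1(452.9) = 657.1
  D: 0 + 1(452.9) = 452.9
Total out = 410.1 + 657.1 + 452.9 = 1520 kmol/h.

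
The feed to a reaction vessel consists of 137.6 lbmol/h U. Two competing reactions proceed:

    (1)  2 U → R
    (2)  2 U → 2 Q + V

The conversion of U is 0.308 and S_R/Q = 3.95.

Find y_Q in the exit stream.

Conversion of U: U consumed = 0.308 × 137.6 = 42.38 lbmol/h = 2ξ₁ + 2ξ₂.
Selectivity: 1ξ₁ / (2ξ₂) = 3.95 → ξ₁ = 7.9 ξ₂.
Substitute: (2·7.9 + 2) ξ₂ = 42.38 → ξ₂ = 2.381 lbmol/h, ξ₁ = 18.81 lbmol/h.
Outlet amounts (n = n₀ + Σ ν·ξ):
  U: 137.6 − 2(18.81) − 2(2.381) = 95.22
  R: 0 + 1(18.81) = 18.81
  Q: 0 + 2(2.381) = 4.762
  V: 0 + 1(2.381) = 2.381
Total out = 121.2 lbmol/h; y_Q = 4.762 / 121.2 = 0.0393.

0.0393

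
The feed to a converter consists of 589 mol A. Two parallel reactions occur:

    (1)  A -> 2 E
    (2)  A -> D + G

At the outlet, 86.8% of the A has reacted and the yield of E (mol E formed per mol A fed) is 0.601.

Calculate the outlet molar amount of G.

Yield of E: 2ξ₁ / 589 = 0.601 → ξ₁ = 177 mol.
Conversion of A: 1ξ₁ + 1ξ₂ = 0.868 × 589 = 511.3 → ξ₂ = 334.3 mol.
Outlet amounts (n = n₀ + Σ ν·ξ):
  A: 589 − 1(177) − 1(334.3) = 77.75
  E: 0 + 2(177) = 354
  D: 0 + 1(334.3) = 334.3
  G: 0 + 1(334.3) = 334.3

334 mol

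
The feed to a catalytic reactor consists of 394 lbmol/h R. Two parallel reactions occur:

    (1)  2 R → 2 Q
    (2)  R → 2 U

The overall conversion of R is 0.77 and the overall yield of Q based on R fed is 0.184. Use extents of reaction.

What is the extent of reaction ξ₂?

Yield of Q: 2ξ₁ / 394 = 0.184 → ξ₁ = 36.25 lbmol/h.
Conversion of R: 2ξ₁ + 1ξ₂ = 0.77 × 394 = 303.4 → ξ₂ = 230.9 lbmol/h.
Outlet amounts (n = n₀ + Σ ν·ξ):
  R: 394 − 2(36.25) − 1(230.9) = 90.62
  Q: 0 + 2(36.25) = 72.5
  U: 0 + 2(230.9) = 461.8

ξ₂ = 231 lbmol/h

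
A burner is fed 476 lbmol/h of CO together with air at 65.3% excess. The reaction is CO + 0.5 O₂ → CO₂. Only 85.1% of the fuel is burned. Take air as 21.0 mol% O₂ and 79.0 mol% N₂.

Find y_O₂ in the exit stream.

0.0889

Stoichiometric O₂ = 0.5 × 476 = 238 lbmol/h; O₂ fed = 238 × 1.653 = 393.4 lbmol/h.
N₂ fed = 393.4 × 79/21 = 1480 lbmol/h.
Fuel reacted = 0.851 × 476 → ξ = 405.1 lbmol/h.
Outlet (n = n₀ + ν ξ):
  CO: 476 − 1(405.1) = 70.92
  O₂: 393.4 − 0.5(405.1) = 190.9
  N₂: 1480 (inert)
  CO₂: 0 + 1(405.1) = 405.1
Total out = 2147 lbmol/h; y_O₂ = 190.9 / 2147 = 0.08891.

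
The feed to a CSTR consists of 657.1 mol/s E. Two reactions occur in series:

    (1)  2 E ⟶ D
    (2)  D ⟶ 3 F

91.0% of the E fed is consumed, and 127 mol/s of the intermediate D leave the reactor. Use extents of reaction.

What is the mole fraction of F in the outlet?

Conversion of E: E consumed = 2ξ₁ = 0.91 × 657.1 → ξ₁ = 299 mol/s.
D balance: n_D = 0 + 1ξ₁ − 1ξ₂ = 127 → ξ₂ = (1·299 − 127)/1 = 172 mol/s.
Outlet amounts (n = n₀ + Σ ν·ξ):
  E: 657.1 − 2(299) = 59.14
  D: 0 + 1(299) − 1(172) = 127
  F: 0 + 3(172) = 515.9
Total out = 702.1 mol/s; y_F = 515.9 / 702.1 = 0.7349.

0.735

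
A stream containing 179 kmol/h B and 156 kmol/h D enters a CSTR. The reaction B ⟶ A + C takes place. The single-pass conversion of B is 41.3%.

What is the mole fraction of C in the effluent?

B reacted = 0.413 × 179 = 73.93 kmol/h; ν_B = −1, so ξ = 73.93/1 = 73.93 kmol/h.
Outlet amounts (n = n₀ + ν ξ):
  B: 179 − 1(73.93) = 105.1
  A: 0 + 1(73.93) = 73.93
  C: 0 + 1(73.93) = 73.93
  D: 156 (inert)
Total out = 408.9 kmol/h; y_C = 73.93 / 408.9 = 0.1808.

0.181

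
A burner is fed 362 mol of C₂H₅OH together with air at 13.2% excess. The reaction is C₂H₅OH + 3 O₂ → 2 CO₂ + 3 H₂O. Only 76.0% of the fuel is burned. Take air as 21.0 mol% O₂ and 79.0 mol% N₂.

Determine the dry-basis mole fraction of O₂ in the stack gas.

Stoichiometric O₂ = 3 × 362 = 1086 mol; O₂ fed = 1086 × 1.132 = 1229 mol.
N₂ fed = 1229 × 79/21 = 4625 mol.
Fuel reacted = 0.76 × 362 → ξ = 275.1 mol.
Outlet (n = n₀ + ν ξ):
  C₂H₅OH: 362 − 1(275.1) = 86.88
  O₂: 1229 − 3(275.1) = 404
  N₂: 4625 (inert)
  CO₂: 0 + 2(275.1) = 550.2
  H₂O: 0 + 3(275.1) = 825.4
Dry total = 5666 mol; y_O₂ (dry) = 404 / 5666 = 0.0713.

0.0713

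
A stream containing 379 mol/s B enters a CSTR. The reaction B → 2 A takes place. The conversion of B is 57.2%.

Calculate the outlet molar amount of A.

434 mol/s

B reacted = 0.572 × 379 = 216.8 mol/s; ν_B = −1, so ξ = 216.8/1 = 216.8 mol/s.
Outlet amounts (n = n₀ + ν ξ):
  B: 379 − 1(216.8) = 162.2
  A: 0 + 2(216.8) = 433.6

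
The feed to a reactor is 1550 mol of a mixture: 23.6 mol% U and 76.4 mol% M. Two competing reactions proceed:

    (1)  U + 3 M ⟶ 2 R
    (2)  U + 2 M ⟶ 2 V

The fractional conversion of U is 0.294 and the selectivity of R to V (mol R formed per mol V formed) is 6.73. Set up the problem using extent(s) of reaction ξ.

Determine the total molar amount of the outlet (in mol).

Conversion of U: U consumed = 0.294 × 365.8 = 107.5 mol = 1ξ₁ + 1ξ₂.
Selectivity: 2ξ₁ / (2ξ₂) = 6.73 → ξ₁ = 6.73 ξ₂.
Substitute: (1·6.73 + 1) ξ₂ = 107.5 → ξ₂ = 13.91 mol, ξ₁ = 93.63 mol.
Outlet amounts (n = n₀ + Σ ν·ξ):
  U: 365.8 − 1(93.63) − 1(13.91) = 258.3
  M: 1184 − 3(93.63) − 2(13.91) = 875.5
  R: 0 + 2(93.63) = 187.3
  V: 0 + 2(13.91) = 27.83
Total out = 258.3 + 875.5 + 187.3 + 27.83 = 1349 mol.

1350 mol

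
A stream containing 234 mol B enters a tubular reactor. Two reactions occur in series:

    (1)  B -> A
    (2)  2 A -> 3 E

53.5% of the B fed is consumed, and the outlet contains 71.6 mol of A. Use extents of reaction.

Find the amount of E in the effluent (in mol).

Conversion of B: B consumed = 1ξ₁ = 0.535 × 234 → ξ₁ = 125.2 mol.
A balance: n_A = 0 + 1ξ₁ − 2ξ₂ = 71.6 → ξ₂ = (1·125.2 − 71.6)/2 = 26.8 mol.
Outlet amounts (n = n₀ + Σ ν·ξ):
  B: 234 − 1(125.2) = 108.8
  A: 0 + 1(125.2) − 2(26.8) = 71.6
  E: 0 + 3(26.8) = 80.39

80.4 mol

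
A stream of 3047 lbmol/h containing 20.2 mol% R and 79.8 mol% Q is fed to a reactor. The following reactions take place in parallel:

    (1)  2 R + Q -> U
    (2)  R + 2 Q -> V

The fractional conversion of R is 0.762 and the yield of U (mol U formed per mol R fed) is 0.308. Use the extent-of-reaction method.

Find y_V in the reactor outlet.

0.0361

Yield of U: 1ξ₁ / 615.5 = 0.308 → ξ₁ = 189.6 lbmol/h.
Conversion of R: 2ξ₁ + 1ξ₂ = 0.762 × 615.5 = 469 → ξ₂ = 89.86 lbmol/h.
Outlet amounts (n = n₀ + Σ ν·ξ):
  R: 615.5 − 2(189.6) − 1(89.86) = 146.5
  Q: 2432 − 1(189.6) − 2(89.86) = 2062
  U: 0 + 1(189.6) = 189.6
  V: 0 + 1(89.86) = 89.86
Total out = 2488 lbmol/h; y_V = 89.86 / 2488 = 0.03612.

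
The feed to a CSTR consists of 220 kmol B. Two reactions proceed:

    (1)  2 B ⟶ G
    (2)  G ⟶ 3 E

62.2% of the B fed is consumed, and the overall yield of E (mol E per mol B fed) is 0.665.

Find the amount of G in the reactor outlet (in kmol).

Conversion of B: B consumed = 2ξ₁ = 0.622 × 220 → ξ₁ = 68.42 kmol.
Yield of E: 3ξ₂ / 220 = 0.665 → ξ₂ = 48.77 kmol.
Outlet amounts (n = n₀ + Σ ν·ξ):
  B: 220 − 2(68.42) = 83.16
  G: 0 + 1(68.42) − 1(48.77) = 19.65
  E: 0 + 3(48.77) = 146.3

19.7 kmol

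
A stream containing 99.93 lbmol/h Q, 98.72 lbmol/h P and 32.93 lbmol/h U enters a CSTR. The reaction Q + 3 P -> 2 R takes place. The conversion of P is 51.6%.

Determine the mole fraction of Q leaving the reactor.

P reacted = 0.516 × 98.72 = 50.94 lbmol/h; ν_P = −3, so ξ = 50.94/3 = 16.98 lbmol/h.
Outlet amounts (n = n₀ + ν ξ):
  Q: 99.93 − 1(16.98) = 82.95
  P: 98.72 − 3(16.98) = 47.78
  R: 0 + 2(16.98) = 33.96
  U: 32.93 (inert)
Total out = 197.6 lbmol/h; y_Q = 82.95 / 197.6 = 0.4197.

0.42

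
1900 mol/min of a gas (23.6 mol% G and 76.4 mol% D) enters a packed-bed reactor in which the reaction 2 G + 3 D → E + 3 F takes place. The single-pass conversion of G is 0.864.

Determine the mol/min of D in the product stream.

870 mol/min

G reacted = 0.864 × 448.4 = 387.4 mol/min; ν_G = −2, so ξ = 387.4/2 = 193.7 mol/min.
Outlet amounts (n = n₀ + ν ξ):
  G: 448.4 − 2(193.7) = 60.98
  D: 1452 − 3(193.7) = 870.5
  E: 0 + 1(193.7) = 193.7
  F: 0 + 3(193.7) = 581.1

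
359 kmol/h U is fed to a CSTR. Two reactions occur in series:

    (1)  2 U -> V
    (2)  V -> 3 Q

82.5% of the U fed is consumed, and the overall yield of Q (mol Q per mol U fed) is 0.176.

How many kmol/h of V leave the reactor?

Conversion of U: U consumed = 2ξ₁ = 0.825 × 359 → ξ₁ = 148.1 kmol/h.
Yield of Q: 3ξ₂ / 359 = 0.176 → ξ₂ = 21.06 kmol/h.
Outlet amounts (n = n₀ + Σ ν·ξ):
  U: 359 − 2(148.1) = 62.82
  V: 0 + 1(148.1) − 1(21.06) = 127
  Q: 0 + 3(21.06) = 63.18

127 kmol/h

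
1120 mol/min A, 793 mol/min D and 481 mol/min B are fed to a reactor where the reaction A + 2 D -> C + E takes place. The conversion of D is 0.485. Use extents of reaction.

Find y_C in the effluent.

0.0873

D reacted = 0.485 × 793 = 384.6 mol/min; ν_D = −2, so ξ = 384.6/2 = 192.3 mol/min.
Outlet amounts (n = n₀ + ν ξ):
  A: 1120 − 1(192.3) = 927.7
  D: 793 − 2(192.3) = 408.4
  C: 0 + 1(192.3) = 192.3
  E: 0 + 1(192.3) = 192.3
  B: 481 (inert)
Total out = 2202 mol/min; y_C = 192.3 / 2202 = 0.08734.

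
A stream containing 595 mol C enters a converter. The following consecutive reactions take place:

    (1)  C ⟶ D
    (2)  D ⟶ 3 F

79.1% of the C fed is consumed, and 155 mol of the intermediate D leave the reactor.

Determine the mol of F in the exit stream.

Conversion of C: C consumed = 1ξ₁ = 0.791 × 595 → ξ₁ = 470.6 mol.
D balance: n_D = 0 + 1ξ₁ − 1ξ₂ = 155 → ξ₂ = (1·470.6 − 155)/1 = 315.6 mol.
Outlet amounts (n = n₀ + Σ ν·ξ):
  C: 595 − 1(470.6) = 124.4
  D: 0 + 1(470.6) − 1(315.6) = 155
  F: 0 + 3(315.6) = 946.9

947 mol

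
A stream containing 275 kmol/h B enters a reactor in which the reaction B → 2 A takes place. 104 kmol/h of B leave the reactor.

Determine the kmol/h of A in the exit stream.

342 kmol/h

For B: n = n₀ − 1ξ → 104 = 275 − 1ξ, giving ξ = 171 kmol/h.
Outlet amounts (n = n₀ + ν ξ):
  B: 275 − 1(171) = 104
  A: 0 + 2(171) = 342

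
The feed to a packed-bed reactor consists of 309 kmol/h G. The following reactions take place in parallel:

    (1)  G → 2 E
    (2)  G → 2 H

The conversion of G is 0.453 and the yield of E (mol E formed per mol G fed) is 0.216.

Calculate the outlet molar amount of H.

213 kmol/h

Yield of E: 2ξ₁ / 309 = 0.216 → ξ₁ = 33.37 kmol/h.
Conversion of G: 1ξ₁ + 1ξ₂ = 0.453 × 309 = 140 → ξ₂ = 106.6 kmol/h.
Outlet amounts (n = n₀ + Σ ν·ξ):
  G: 309 − 1(33.37) − 1(106.6) = 169
  E: 0 + 2(33.37) = 66.74
  H: 0 + 2(106.6) = 213.2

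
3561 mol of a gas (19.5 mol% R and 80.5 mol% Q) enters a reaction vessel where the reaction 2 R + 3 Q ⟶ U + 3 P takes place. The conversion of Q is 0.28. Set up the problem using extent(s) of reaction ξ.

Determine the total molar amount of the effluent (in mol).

3290 mol

Q reacted = 0.28 × 2867 = 802.6 mol; ν_Q = −3, so ξ = 802.6/3 = 267.5 mol.
Outlet amounts (n = n₀ + ν ξ):
  R: 694.4 − 2(267.5) = 159.3
  Q: 2867 − 3(267.5) = 2064
  U: 0 + 1(267.5) = 267.5
  P: 0 + 3(267.5) = 802.6
Total out = 159.3 + 2064 + 267.5 + 802.6 = 3293 mol.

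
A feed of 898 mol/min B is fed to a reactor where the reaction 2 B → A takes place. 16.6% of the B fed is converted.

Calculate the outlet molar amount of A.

B reacted = 0.166 × 898 = 149.1 mol/min; ν_B = −2, so ξ = 149.1/2 = 74.53 mol/min.
Outlet amounts (n = n₀ + ν ξ):
  B: 898 − 2(74.53) = 748.9
  A: 0 + 1(74.53) = 74.53

74.5 mol/min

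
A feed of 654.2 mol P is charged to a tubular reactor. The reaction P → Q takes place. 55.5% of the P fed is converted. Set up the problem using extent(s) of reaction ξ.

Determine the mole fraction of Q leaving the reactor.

P reacted = 0.555 × 654.2 = 363.1 mol; ν_P = −1, so ξ = 363.1/1 = 363.1 mol.
Outlet amounts (n = n₀ + ν ξ):
  P: 654.2 − 1(363.1) = 291.1
  Q: 0 + 1(363.1) = 363.1
Total out = 654.2 mol; y_Q = 363.1 / 654.2 = 0.555.

0.555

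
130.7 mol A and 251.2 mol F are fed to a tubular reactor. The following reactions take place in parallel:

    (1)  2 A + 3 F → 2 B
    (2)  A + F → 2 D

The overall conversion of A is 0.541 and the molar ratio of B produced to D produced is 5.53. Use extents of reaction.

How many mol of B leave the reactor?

64.8 mol

Conversion of A: A consumed = 0.541 × 130.7 = 70.71 mol = 2ξ₁ + 1ξ₂.
Selectivity: 2ξ₁ / (2ξ₂) = 5.53 → ξ₁ = 5.53 ξ₂.
Substitute: (2·5.53 + 1) ξ₂ = 70.71 → ξ₂ = 5.863 mol, ξ₁ = 32.42 mol.
Outlet amounts (n = n₀ + Σ ν·ξ):
  A: 130.7 − 2(32.42) − 1(5.863) = 59.99
  F: 251.2 − 3(32.42) − 1(5.863) = 148.1
  B: 0 + 2(32.42) = 64.85
  D: 0 + 2(5.863) = 11.73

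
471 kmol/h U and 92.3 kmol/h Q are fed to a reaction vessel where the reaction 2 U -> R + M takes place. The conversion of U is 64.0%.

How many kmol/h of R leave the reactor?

151 kmol/h

U reacted = 0.64 × 471 = 301.4 kmol/h; ν_U = −2, so ξ = 301.4/2 = 150.7 kmol/h.
Outlet amounts (n = n₀ + ν ξ):
  U: 471 − 2(150.7) = 169.6
  R: 0 + 1(150.7) = 150.7
  M: 0 + 1(150.7) = 150.7
  Q: 92.3 (inert)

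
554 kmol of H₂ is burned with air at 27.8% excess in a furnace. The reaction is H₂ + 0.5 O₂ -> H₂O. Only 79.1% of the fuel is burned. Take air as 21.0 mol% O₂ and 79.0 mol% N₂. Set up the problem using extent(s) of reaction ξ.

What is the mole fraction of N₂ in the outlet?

Stoichiometric O₂ = 0.5 × 554 = 277 kmol; O₂ fed = 277 × 1.278 = 354 kmol.
N₂ fed = 354 × 79/21 = 1332 kmol.
Fuel reacted = 0.791 × 554 → ξ = 438.2 kmol.
Outlet (n = n₀ + ν ξ):
  H₂: 554 − 1(438.2) = 115.8
  O₂: 354 − 0.5(438.2) = 134.9
  N₂: 1332 (inert)
  H₂O: 0 + 1(438.2) = 438.2
Total out = 2021 kmol; y_N₂ = 1332 / 2021 = 0.6591.

0.659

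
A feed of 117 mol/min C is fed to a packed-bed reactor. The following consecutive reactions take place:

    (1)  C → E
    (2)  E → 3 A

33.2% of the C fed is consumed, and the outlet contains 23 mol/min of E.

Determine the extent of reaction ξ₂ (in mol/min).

ξ₂ = 15.8 mol/min

Conversion of C: C consumed = 1ξ₁ = 0.332 × 117 → ξ₁ = 38.84 mol/min.
E balance: n_E = 0 + 1ξ₁ − 1ξ₂ = 23 → ξ₂ = (1·38.84 − 23)/1 = 15.84 mol/min.
Outlet amounts (n = n₀ + Σ ν·ξ):
  C: 117 − 1(38.84) = 78.16
  E: 0 + 1(38.84) − 1(15.84) = 23
  A: 0 + 3(15.84) = 47.53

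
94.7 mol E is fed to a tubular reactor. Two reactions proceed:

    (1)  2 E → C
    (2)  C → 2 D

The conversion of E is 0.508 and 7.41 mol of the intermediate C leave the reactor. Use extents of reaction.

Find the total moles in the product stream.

87.3 mol

Conversion of E: E consumed = 2ξ₁ = 0.508 × 94.7 → ξ₁ = 24.05 mol.
C balance: n_C = 0 + 1ξ₁ − 1ξ₂ = 7.41 → ξ₂ = (1·24.05 − 7.41)/1 = 16.64 mol.
Outlet amounts (n = n₀ + Σ ν·ξ):
  E: 94.7 − 2(24.05) = 46.59
  C: 0 + 1(24.05) − 1(16.64) = 7.41
  D: 0 + 2(16.64) = 33.29
Total out = 46.59 + 7.41 + 33.29 = 87.29 mol.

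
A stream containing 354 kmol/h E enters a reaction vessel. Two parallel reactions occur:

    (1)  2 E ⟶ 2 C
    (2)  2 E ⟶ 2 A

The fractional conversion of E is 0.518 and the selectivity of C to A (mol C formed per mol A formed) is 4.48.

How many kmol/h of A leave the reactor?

33.5 kmol/h

Conversion of E: E consumed = 0.518 × 354 = 183.4 kmol/h = 2ξ₁ + 2ξ₂.
Selectivity: 2ξ₁ / (2ξ₂) = 4.48 → ξ₁ = 4.48 ξ₂.
Substitute: (2·4.48 + 2) ξ₂ = 183.4 → ξ₂ = 16.73 kmol/h, ξ₁ = 74.95 kmol/h.
Outlet amounts (n = n₀ + Σ ν·ξ):
  E: 354 − 2(74.95) − 2(16.73) = 170.6
  C: 0 + 2(74.95) = 149.9
  A: 0 + 2(16.73) = 33.46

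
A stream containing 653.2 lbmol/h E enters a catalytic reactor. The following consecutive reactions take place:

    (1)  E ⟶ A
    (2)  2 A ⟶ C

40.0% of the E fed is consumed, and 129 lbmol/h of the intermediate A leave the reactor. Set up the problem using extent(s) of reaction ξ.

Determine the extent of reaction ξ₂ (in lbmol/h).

ξ₂ = 66.1 lbmol/h

Conversion of E: E consumed = 1ξ₁ = 0.4 × 653.2 → ξ₁ = 261.3 lbmol/h.
A balance: n_A = 0 + 1ξ₁ − 2ξ₂ = 129 → ξ₂ = (1·261.3 − 129)/2 = 66.14 lbmol/h.
Outlet amounts (n = n₀ + Σ ν·ξ):
  E: 653.2 − 1(261.3) = 391.9
  A: 0 + 1(261.3) − 2(66.14) = 129
  C: 0 + 1(66.14) = 66.14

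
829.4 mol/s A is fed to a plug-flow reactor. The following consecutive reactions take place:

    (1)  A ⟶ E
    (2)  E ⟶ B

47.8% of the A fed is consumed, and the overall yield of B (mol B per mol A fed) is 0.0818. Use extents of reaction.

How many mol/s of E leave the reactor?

Conversion of A: A consumed = 1ξ₁ = 0.478 × 829.4 → ξ₁ = 396.5 mol/s.
Yield of B: 1ξ₂ / 829.4 = 0.0818 → ξ₂ = 67.84 mol/s.
Outlet amounts (n = n₀ + Σ ν·ξ):
  A: 829.4 − 1(396.5) = 432.9
  E: 0 + 1(396.5) − 1(67.84) = 328.6
  B: 0 + 1(67.84) = 67.84

329 mol/s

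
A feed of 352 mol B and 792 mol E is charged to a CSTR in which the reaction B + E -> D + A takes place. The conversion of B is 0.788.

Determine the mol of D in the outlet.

B reacted = 0.788 × 352 = 277.4 mol; ν_B = −1, so ξ = 277.4/1 = 277.4 mol.
Outlet amounts (n = n₀ + ν ξ):
  B: 352 − 1(277.4) = 74.62
  E: 792 − 1(277.4) = 514.6
  D: 0 + 1(277.4) = 277.4
  A: 0 + 1(277.4) = 277.4

277 mol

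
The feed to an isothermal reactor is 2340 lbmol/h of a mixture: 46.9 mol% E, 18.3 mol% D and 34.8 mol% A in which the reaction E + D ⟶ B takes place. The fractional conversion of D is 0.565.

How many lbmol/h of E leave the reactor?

D reacted = 0.565 × 428.2 = 241.9 lbmol/h; ν_D = −1, so ξ = 241.9/1 = 241.9 lbmol/h.
Outlet amounts (n = n₀ + ν ξ):
  E: 1097 − 1(241.9) = 855.5
  D: 428.2 − 1(241.9) = 186.3
  B: 0 + 1(241.9) = 241.9
  A: 814.3 (inert)

856 lbmol/h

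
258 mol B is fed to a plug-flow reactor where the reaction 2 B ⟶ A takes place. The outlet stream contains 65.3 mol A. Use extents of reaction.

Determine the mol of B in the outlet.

127 mol

For A: n = n₀ + 1ξ → 65.3 = 0 + 1ξ, giving ξ = 65.3 mol.
Outlet amounts (n = n₀ + ν ξ):
  B: 258 − 2(65.3) = 127.4
  A: 0 + 1(65.3) = 65.3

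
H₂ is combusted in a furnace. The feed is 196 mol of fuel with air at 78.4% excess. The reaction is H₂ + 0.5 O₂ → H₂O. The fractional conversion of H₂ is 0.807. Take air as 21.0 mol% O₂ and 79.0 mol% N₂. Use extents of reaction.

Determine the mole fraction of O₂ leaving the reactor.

0.101

Stoichiometric O₂ = 0.5 × 196 = 98 mol; O₂ fed = 98 × 1.784 = 174.8 mol.
N₂ fed = 174.8 × 79/21 = 657.7 mol.
Fuel reacted = 0.807 × 196 → ξ = 158.2 mol.
Outlet (n = n₀ + ν ξ):
  H₂: 196 − 1(158.2) = 37.83
  O₂: 174.8 − 0.5(158.2) = 95.75
  N₂: 657.7 (inert)
  H₂O: 0 + 1(158.2) = 158.2
Total out = 949.4 mol; y_O₂ = 95.75 / 949.4 = 0.1008.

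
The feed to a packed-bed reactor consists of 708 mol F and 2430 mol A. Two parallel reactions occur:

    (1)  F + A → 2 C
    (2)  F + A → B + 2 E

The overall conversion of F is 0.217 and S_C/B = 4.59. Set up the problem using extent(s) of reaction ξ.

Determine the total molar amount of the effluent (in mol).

Conversion of F: F consumed = 0.217 × 708 = 153.6 mol = 1ξ₁ + 1ξ₂.
Selectivity: 2ξ₁ / (1ξ₂) = 4.59 → ξ₁ = 2.295 ξ₂.
Substitute: (1·2.295 + 1) ξ₂ = 153.6 → ξ₂ = 46.63 mol, ξ₁ = 107 mol.
Outlet amounts (n = n₀ + Σ ν·ξ):
  F: 708 − 1(107) − 1(46.63) = 554.4
  A: 2430 − 1(107) − 1(46.63) = 2276
  C: 0 + 2(107) = 214
  B: 0 + 1(46.63) = 46.63
  E: 0 + 2(46.63) = 93.25
Total out = 554.4 + 2276 + 214 + 46.63 + 93.25 = 3185 mol.

3180 mol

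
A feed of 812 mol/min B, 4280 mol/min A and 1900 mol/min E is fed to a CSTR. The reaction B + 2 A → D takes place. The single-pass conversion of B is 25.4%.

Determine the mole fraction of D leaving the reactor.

0.0313

B reacted = 0.254 × 812 = 206.2 mol/min; ν_B = −1, so ξ = 206.2/1 = 206.2 mol/min.
Outlet amounts (n = n₀ + ν ξ):
  B: 812 − 1(206.2) = 605.8
  A: 4280 − 2(206.2) = 3868
  D: 0 + 1(206.2) = 206.2
  E: 1900 (inert)
Total out = 6580 mol/min; y_D = 206.2 / 6580 = 0.03135.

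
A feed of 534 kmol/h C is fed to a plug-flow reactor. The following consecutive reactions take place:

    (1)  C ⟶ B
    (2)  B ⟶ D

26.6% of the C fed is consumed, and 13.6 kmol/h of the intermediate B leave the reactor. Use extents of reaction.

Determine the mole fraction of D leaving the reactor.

Conversion of C: C consumed = 1ξ₁ = 0.266 × 534 → ξ₁ = 142 kmol/h.
B balance: n_B = 0 + 1ξ₁ − 1ξ₂ = 13.6 → ξ₂ = (1·142 − 13.6)/1 = 128.4 kmol/h.
Outlet amounts (n = n₀ + Σ ν·ξ):
  C: 534 − 1(142) = 392
  B: 0 + 1(142) − 1(128.4) = 13.6
  D: 0 + 1(128.4) = 128.4
Total out = 534 kmol/h; y_D = 128.4 / 534 = 0.2405.

0.241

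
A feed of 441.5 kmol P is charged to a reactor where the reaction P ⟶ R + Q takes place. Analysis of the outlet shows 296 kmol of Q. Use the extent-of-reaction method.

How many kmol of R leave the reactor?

296 kmol

For Q: n = n₀ + 1ξ → 296 = 0 + 1ξ, giving ξ = 296 kmol.
Outlet amounts (n = n₀ + ν ξ):
  P: 441.5 − 1(296) = 145.5
  R: 0 + 1(296) = 296
  Q: 0 + 1(296) = 296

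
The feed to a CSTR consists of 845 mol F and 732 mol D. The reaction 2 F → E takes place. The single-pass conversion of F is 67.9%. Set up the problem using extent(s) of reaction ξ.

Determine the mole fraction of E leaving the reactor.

0.222

F reacted = 0.679 × 845 = 573.8 mol; ν_F = −2, so ξ = 573.8/2 = 286.9 mol.
Outlet amounts (n = n₀ + ν ξ):
  F: 845 − 2(286.9) = 271.2
  E: 0 + 1(286.9) = 286.9
  D: 732 (inert)
Total out = 1290 mol; y_E = 286.9 / 1290 = 0.2224.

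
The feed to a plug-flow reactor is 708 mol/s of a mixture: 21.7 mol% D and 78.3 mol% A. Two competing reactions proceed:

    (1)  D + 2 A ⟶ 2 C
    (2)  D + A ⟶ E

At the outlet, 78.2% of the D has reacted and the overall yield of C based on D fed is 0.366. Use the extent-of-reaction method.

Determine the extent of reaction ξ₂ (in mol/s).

ξ₂ = 92 mol/s

Yield of C: 2ξ₁ / 153.6 = 0.366 → ξ₁ = 28.12 mol/s.
Conversion of D: 1ξ₁ + 1ξ₂ = 0.782 × 153.6 = 120.1 → ξ₂ = 92.03 mol/s.
Outlet amounts (n = n₀ + Σ ν·ξ):
  D: 153.6 − 1(28.12) − 1(92.03) = 33.49
  A: 554.4 − 2(28.12) − 1(92.03) = 406.1
  C: 0 + 2(28.12) = 56.23
  E: 0 + 1(92.03) = 92.03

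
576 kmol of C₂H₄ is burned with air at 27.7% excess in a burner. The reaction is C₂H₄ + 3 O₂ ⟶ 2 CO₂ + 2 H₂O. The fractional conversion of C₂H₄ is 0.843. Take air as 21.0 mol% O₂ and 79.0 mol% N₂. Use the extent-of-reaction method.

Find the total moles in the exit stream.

11100 kmol

Stoichiometric O₂ = 3 × 576 = 1728 kmol; O₂ fed = 1728 × 1.277 = 2207 kmol.
N₂ fed = 2207 × 79/21 = 8301 kmol.
Fuel reacted = 0.843 × 576 → ξ = 485.6 kmol.
Outlet (n = n₀ + ν ξ):
  C₂H₄: 576 − 1(485.6) = 90.43
  O₂: 2207 − 3(485.6) = 750
  N₂: 8301 (inert)
  CO₂: 0 + 2(485.6) = 971.1
  H₂O: 0 + 2(485.6) = 971.1
Total out = 90.43 + 750 + 8301 + 971.1 + 971.1 = 11080 kmol.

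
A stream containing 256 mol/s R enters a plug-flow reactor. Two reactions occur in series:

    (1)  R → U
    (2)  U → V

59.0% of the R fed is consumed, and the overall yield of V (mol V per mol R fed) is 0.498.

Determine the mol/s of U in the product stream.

23.6 mol/s

Conversion of R: R consumed = 1ξ₁ = 0.59 × 256 → ξ₁ = 151 mol/s.
Yield of V: 1ξ₂ / 256 = 0.498 → ξ₂ = 127.5 mol/s.
Outlet amounts (n = n₀ + Σ ν·ξ):
  R: 256 − 1(151) = 105
  U: 0 + 1(151) − 1(127.5) = 23.55
  V: 0 + 1(127.5) = 127.5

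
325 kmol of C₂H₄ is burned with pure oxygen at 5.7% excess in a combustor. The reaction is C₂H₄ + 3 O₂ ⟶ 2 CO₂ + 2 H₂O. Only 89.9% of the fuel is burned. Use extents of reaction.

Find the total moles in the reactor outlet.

Stoichiometric O₂ = 3 × 325 = 975 kmol; O₂ fed = 975 × 1.057 = 1031 kmol.
Fuel reacted = 0.899 × 325 → ξ = 292.2 kmol.
Outlet (n = n₀ + ν ξ):
  C₂H₄: 325 − 1(292.2) = 32.82
  O₂: 1031 − 3(292.2) = 154
  CO₂: 0 + 2(292.2) = 584.4
  H₂O: 0 + 2(292.2) = 584.4
Total out = 32.82 + 154 + 584.4 + 584.4 = 1356 kmol.

1360 kmol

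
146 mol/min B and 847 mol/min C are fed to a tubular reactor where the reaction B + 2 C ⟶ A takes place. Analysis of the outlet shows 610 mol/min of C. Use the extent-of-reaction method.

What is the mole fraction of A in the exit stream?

0.157

For C: n = n₀ − 2ξ → 610 = 847 − 2ξ, giving ξ = 118.5 mol/min.
Outlet amounts (n = n₀ + ν ξ):
  B: 146 − 1(118.5) = 27.5
  C: 847 − 2(118.5) = 610
  A: 0 + 1(118.5) = 118.5
Total out = 756 mol/min; y_A = 118.5 / 756 = 0.1567.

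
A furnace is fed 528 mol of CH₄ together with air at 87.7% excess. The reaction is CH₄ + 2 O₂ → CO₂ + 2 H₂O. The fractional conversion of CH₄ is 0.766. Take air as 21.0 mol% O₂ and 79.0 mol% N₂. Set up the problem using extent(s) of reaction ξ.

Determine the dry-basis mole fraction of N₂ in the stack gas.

Stoichiometric O₂ = 2 × 528 = 1056 mol; O₂ fed = 1056 × 1.877 = 1982 mol.
N₂ fed = 1982 × 79/21 = 7457 mol.
Fuel reacted = 0.766 × 528 → ξ = 404.4 mol.
Outlet (n = n₀ + ν ξ):
  CH₄: 528 − 1(404.4) = 123.6
  O₂: 1982 − 2(404.4) = 1173
  N₂: 7457 (inert)
  CO₂: 0 + 1(404.4) = 404.4
  H₂O: 0 + 2(404.4) = 808.9
Dry total = 9158 mol; y_N₂ (dry) = 7457 / 9158 = 0.8142.

0.814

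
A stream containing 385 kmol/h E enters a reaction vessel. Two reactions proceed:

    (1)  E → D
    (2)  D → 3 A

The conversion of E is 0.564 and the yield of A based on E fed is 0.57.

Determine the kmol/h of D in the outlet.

144 kmol/h

Conversion of E: E consumed = 1ξ₁ = 0.564 × 385 → ξ₁ = 217.1 kmol/h.
Yield of A: 3ξ₂ / 385 = 0.57 → ξ₂ = 73.15 kmol/h.
Outlet amounts (n = n₀ + Σ ν·ξ):
  E: 385 − 1(217.1) = 167.9
  D: 0 + 1(217.1) − 1(73.15) = 144
  A: 0 + 3(73.15) = 219.4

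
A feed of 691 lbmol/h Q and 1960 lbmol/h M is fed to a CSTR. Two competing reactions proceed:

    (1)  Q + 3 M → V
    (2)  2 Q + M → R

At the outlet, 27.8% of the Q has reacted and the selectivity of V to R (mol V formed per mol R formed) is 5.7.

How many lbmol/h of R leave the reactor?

Conversion of Q: Q consumed = 0.278 × 691 = 192.1 lbmol/h = 1ξ₁ + 2ξ₂.
Selectivity: 1ξ₁ / (1ξ₂) = 5.7 → ξ₁ = 5.7 ξ₂.
Substitute: (1·5.7 + 2) ξ₂ = 192.1 → ξ₂ = 24.95 lbmol/h, ξ₁ = 142.2 lbmol/h.
Outlet amounts (n = n₀ + Σ ν·ξ):
  Q: 691 − 1(142.2) − 2(24.95) = 498.9
  M: 1960 − 3(142.2) − 1(24.95) = 1508
  V: 0 + 1(142.2) = 142.2
  R: 0 + 1(24.95) = 24.95

24.9 lbmol/h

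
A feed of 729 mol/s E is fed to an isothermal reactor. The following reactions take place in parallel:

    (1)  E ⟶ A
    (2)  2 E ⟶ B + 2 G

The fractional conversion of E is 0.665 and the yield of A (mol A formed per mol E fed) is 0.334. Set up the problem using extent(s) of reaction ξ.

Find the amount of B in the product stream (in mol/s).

121 mol/s

Yield of A: 1ξ₁ / 729 = 0.334 → ξ₁ = 243.5 mol/s.
Conversion of E: 1ξ₁ + 2ξ₂ = 0.665 × 729 = 484.8 → ξ₂ = 120.6 mol/s.
Outlet amounts (n = n₀ + Σ ν·ξ):
  E: 729 − 1(243.5) − 2(120.6) = 244.2
  A: 0 + 1(243.5) = 243.5
  B: 0 + 1(120.6) = 120.6
  G: 0 + 2(120.6) = 241.3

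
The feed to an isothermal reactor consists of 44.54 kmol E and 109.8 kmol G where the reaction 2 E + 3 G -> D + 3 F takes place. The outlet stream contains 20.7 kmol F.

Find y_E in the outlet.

0.208

For F: n = n₀ + 3ξ → 20.7 = 0 + 3ξ, giving ξ = 6.9 kmol.
Outlet amounts (n = n₀ + ν ξ):
  E: 44.54 − 2(6.9) = 30.74
  G: 109.8 − 3(6.9) = 89.1
  D: 0 + 1(6.9) = 6.9
  F: 0 + 3(6.9) = 20.7
Total out = 147.4 kmol; y_E = 30.74 / 147.4 = 0.2085.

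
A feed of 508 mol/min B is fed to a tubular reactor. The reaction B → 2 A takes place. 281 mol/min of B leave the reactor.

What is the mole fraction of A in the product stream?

0.618

For B: n = n₀ − 1ξ → 281 = 508 − 1ξ, giving ξ = 227 mol/min.
Outlet amounts (n = n₀ + ν ξ):
  B: 508 − 1(227) = 281
  A: 0 + 2(227) = 454
Total out = 735 mol/min; y_A = 454 / 735 = 0.6177.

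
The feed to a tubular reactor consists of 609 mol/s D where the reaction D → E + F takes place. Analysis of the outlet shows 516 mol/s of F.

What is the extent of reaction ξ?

For F: n = n₀ + 1ξ → 516 = 0 + 1ξ, giving ξ = 516 mol/s.
Outlet amounts (n = n₀ + ν ξ):
  D: 609 − 1(516) = 93
  E: 0 + 1(516) = 516
  F: 0 + 1(516) = 516

ξ = 516 mol/s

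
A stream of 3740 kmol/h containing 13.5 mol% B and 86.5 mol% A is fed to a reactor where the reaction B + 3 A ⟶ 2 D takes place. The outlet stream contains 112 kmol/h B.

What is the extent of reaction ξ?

ξ = 393 kmol/h

For B: n = n₀ − 1ξ → 112 = 504.9 − 1ξ, giving ξ = 392.9 kmol/h.
Outlet amounts (n = n₀ + ν ξ):
  B: 504.9 − 1(392.9) = 112
  A: 3235 − 3(392.9) = 2056
  D: 0 + 2(392.9) = 785.8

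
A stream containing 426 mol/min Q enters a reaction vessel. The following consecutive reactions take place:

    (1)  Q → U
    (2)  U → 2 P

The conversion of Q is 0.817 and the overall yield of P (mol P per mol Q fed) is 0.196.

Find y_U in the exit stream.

0.655

Conversion of Q: Q consumed = 1ξ₁ = 0.817 × 426 → ξ₁ = 348 mol/min.
Yield of P: 2ξ₂ / 426 = 0.196 → ξ₂ = 41.75 mol/min.
Outlet amounts (n = n₀ + Σ ν·ξ):
  Q: 426 − 1(348) = 77.96
  U: 0 + 1(348) − 1(41.75) = 306.3
  P: 0 + 2(41.75) = 83.5
Total out = 467.7 mol/min; y_U = 306.3 / 467.7 = 0.6548.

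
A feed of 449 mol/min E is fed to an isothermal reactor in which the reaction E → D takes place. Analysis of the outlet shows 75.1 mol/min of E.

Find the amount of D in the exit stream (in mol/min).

374 mol/min

For E: n = n₀ − 1ξ → 75.1 = 449 − 1ξ, giving ξ = 373.9 mol/min.
Outlet amounts (n = n₀ + ν ξ):
  E: 449 − 1(373.9) = 75.1
  D: 0 + 1(373.9) = 373.9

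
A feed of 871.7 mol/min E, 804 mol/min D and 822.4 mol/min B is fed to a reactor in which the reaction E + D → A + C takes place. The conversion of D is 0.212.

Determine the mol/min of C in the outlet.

170 mol/min

D reacted = 0.212 × 804 = 170.4 mol/min; ν_D = −1, so ξ = 170.4/1 = 170.4 mol/min.
Outlet amounts (n = n₀ + ν ξ):
  E: 871.7 − 1(170.4) = 701.3
  D: 804 − 1(170.4) = 633.6
  A: 0 + 1(170.4) = 170.4
  C: 0 + 1(170.4) = 170.4
  B: 822.4 (inert)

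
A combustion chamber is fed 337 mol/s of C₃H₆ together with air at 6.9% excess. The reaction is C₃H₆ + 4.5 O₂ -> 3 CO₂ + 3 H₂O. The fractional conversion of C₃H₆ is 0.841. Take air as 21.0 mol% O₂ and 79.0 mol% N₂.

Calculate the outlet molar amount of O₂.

346 mol/s

Stoichiometric O₂ = 4.5 × 337 = 1516 mol/s; O₂ fed = 1516 × 1.069 = 1621 mol/s.
N₂ fed = 1621 × 79/21 = 6099 mol/s.
Fuel reacted = 0.841 × 337 → ξ = 283.4 mol/s.
Outlet (n = n₀ + ν ξ):
  C₃H₆: 337 − 1(283.4) = 53.58
  O₂: 1621 − 4.5(283.4) = 345.8
  N₂: 6099 (inert)
  CO₂: 0 + 3(283.4) = 850.3
  H₂O: 0 + 3(283.4) = 850.3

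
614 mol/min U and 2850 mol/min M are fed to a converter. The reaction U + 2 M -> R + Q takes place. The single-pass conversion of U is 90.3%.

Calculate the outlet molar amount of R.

U reacted = 0.903 × 614 = 554.4 mol/min; ν_U = −1, so ξ = 554.4/1 = 554.4 mol/min.
Outlet amounts (n = n₀ + ν ξ):
  U: 614 − 1(554.4) = 59.56
  M: 2850 − 2(554.4) = 1741
  R: 0 + 1(554.4) = 554.4
  Q: 0 + 1(554.4) = 554.4

554 mol/min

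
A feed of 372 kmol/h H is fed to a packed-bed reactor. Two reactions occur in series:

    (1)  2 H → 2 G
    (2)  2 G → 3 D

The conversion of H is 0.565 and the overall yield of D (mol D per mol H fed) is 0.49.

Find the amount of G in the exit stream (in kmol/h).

88.7 kmol/h

Conversion of H: H consumed = 2ξ₁ = 0.565 × 372 → ξ₁ = 105.1 kmol/h.
Yield of D: 3ξ₂ / 372 = 0.49 → ξ₂ = 60.76 kmol/h.
Outlet amounts (n = n₀ + Σ ν·ξ):
  H: 372 − 2(105.1) = 161.8
  G: 0 + 2(105.1) − 2(60.76) = 88.66
  D: 0 + 3(60.76) = 182.3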